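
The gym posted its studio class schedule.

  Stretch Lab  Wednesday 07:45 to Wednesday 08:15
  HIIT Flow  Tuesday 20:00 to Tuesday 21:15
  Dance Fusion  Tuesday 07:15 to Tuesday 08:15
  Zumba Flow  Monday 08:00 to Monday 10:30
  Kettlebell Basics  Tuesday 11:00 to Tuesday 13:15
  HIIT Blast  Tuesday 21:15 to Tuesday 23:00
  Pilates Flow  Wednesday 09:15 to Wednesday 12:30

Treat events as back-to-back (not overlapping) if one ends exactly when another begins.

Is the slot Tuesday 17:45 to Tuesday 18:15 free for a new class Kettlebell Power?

Yes — the slot is free

Zumba Flow: ends Monday 10:30 at or before Kettlebell Power starts Tuesday 17:45 → clear.
Dance Fusion: ends Tuesday 08:15 at or before Kettlebell Power starts Tuesday 17:45 → clear.
Kettlebell Basics: ends Tuesday 13:15 at or before Kettlebell Power starts Tuesday 17:45 → clear.
HIIT Flow: starts Tuesday 20:00 at or after Kettlebell Power ends Tuesday 18:15 → clear.
HIIT Blast: starts Tuesday 21:15 at or after Kettlebell Power ends Tuesday 18:15 → clear.
Stretch Lab: starts Wednesday 07:45 at or after Kettlebell Power ends Tuesday 18:15 → clear.
Pilates Flow: starts Wednesday 09:15 at or after Kettlebell Power ends Tuesday 18:15 → clear.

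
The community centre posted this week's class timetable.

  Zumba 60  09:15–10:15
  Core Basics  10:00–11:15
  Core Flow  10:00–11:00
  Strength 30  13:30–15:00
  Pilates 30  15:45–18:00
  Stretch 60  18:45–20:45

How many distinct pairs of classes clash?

Sorted by start: Zumba 60, Core Basics, Core Flow, Strength 30, Pilates 30, Stretch 60.
Core Basics starts before Zumba 60 ends → Zumba 60 and Core Basics overlap.
Core Flow starts before Zumba 60 ends → Zumba 60 and Core Flow overlap.
Strength 30 starts after Zumba 60 ends; Zumba 60 is clear from here.
Core Flow starts before Core Basics ends → Core Basics and Core Flow overlap.
Strength 30 starts after Core Basics ends; Core Basics is clear from here.
Strength 30 starts after Core Flow ends; Core Flow is clear from here.
Pilates 30 starts after Strength 30 ends; Strength 30 is clear from here.
Stretch 60 starts after Pilates 30 ends.
Overlapping pairs: Core Basics & Core Flow, Core Basics & Zumba 60, Core Flow & Zumba 60 — 3 in total.

3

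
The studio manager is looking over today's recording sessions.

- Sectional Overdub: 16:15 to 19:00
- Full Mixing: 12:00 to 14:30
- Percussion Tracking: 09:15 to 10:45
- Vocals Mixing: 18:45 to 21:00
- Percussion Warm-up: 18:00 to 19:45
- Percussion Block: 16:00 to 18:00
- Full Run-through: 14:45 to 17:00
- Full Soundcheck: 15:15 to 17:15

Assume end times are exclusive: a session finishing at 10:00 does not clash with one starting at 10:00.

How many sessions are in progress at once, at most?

Sort all start/end points and keep a running count:
09:15 start Percussion Tracking → 1
10:45 end Percussion Tracking → 0
12:00 start Full Mixing → 1
14:30 end Full Mixing → 0
14:45 start Full Run-through → 1
15:15 start Full Soundcheck → 2
16:00 start Percussion Block → 3
16:15 start Sectional Overdub → 4
17:00 end Full Run-through → 3
17:15 end Full Soundcheck → 2
18:00 end Percussion Block → 1
18:00 start Percussion Warm-up → 2
18:45 start Vocals Mixing → 3
19:00 end Sectional Overdub → 2
19:45 end Percussion Warm-up → 1
21:00 end Vocals Mixing → 0
Peak is 4, at 16:15 (Full Run-through, Full Soundcheck, Percussion Block, Sectional Overdub).

4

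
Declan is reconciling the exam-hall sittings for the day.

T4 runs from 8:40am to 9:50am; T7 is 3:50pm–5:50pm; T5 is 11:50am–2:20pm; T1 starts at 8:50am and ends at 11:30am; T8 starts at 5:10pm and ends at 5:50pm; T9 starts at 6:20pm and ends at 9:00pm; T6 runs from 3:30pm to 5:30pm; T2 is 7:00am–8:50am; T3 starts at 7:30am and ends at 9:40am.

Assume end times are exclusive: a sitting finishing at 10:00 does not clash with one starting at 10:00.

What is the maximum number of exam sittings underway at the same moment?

3

Sweep the timeline, counting +1 at each start and −1 at each end (ends before starts at a tie):
7:00am start T2 → 1
7:30am start T3 → 2
8:40am start T4 → 3
8:50am end T2 → 2
8:50am start T1 → 3
9:40am end T3 → 2
9:50am end T4 → 1
11:30am end T1 → 0
11:50am start T5 → 1
2:20pm end T5 → 0
3:30pm start T6 → 1
3:50pm start T7 → 2
5:10pm start T8 → 3
5:30pm end T6 → 2
5:50pm end T7 → 1
5:50pm end T8 → 0
6:20pm start T9 → 1
9:00pm end T9 → 0
Peak is 3, at 8:40am (T2, T3, T4).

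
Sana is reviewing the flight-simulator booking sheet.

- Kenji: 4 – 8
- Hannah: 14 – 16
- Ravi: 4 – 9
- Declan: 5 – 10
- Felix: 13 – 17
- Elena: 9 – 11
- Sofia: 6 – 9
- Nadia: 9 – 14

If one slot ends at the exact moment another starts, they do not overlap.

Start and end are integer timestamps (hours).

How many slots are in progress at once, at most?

4

Walk through starts and ends in time order (an end at T is processed before a start at T):
4 start Kenji → 1
4 start Ravi → 2
5 start Declan → 3
6 start Sofia → 4
8 end Kenji → 3
9 end Ravi → 2
9 end Sofia → 1
9 start Elena → 2
9 start Nadia → 3
10 end Declan → 2
11 end Elena → 1
13 start Felix → 2
14 end Nadia → 1
14 start Hannah → 2
16 end Hannah → 1
17 end Felix → 0
Peak is 4, at 6 (Declan, Kenji, Ravi, Sofia).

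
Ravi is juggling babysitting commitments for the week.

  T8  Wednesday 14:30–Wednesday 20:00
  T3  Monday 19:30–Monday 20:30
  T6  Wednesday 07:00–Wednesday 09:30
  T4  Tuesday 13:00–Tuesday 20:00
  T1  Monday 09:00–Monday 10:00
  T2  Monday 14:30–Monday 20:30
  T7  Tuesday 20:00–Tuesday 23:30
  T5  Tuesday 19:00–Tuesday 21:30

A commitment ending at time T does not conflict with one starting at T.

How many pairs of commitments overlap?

Sorted by start: T1, T2, T3, T4, T5, T7, T6, T8.
T2 starts after T1 ends; T1 is clear from here.
T3 starts before T2 ends → T2 and T3 overlap.
T4 starts after T2 ends; T2 is clear from here.
T4 starts after T3 ends; T3 is clear from here.
T5 starts before T4 ends → T4 and T5 overlap.
T7 starts exactly when T4 ends (back-to-back, no overlap); T4 is clear from here.
T7 starts before T5 ends → T5 and T7 overlap.
T6 starts after T5 ends; T5 is clear from here.
T6 starts after T7 ends; T7 is clear from here.
T8 starts after T6 ends.
Overlapping pairs: T2 & T3, T4 & T5, T5 & T7 — 3 in total.

3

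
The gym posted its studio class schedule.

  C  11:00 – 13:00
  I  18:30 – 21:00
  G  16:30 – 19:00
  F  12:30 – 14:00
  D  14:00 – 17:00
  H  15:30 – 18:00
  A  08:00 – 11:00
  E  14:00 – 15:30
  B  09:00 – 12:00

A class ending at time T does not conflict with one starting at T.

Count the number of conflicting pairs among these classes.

Sorted by start: A, B, C, F, D, E, H, G, I.
B starts before A ends → A and B overlap.
C starts exactly when A ends (back-to-back, no overlap) — done with A.
C starts before B ends → B and C overlap.
F starts after B ends — done with B.
F starts before C ends → C and F overlap.
D starts after C ends — done with C.
D starts exactly when F ends (back-to-back, no overlap) — done with F.
E starts before D ends → D and E overlap.
H starts before D ends → D and H overlap.
G starts before D ends → D and G overlap.
I starts after D ends.
H starts exactly when E ends (back-to-back, no overlap) — done with E.
G starts before H ends → H and G overlap.
I starts after H ends.
I starts before G ends → G and I overlap.
Overlapping pairs: A & B, B & C, C & F, D & E, D & G, D & H, G & H, G & I — 8 in total.

8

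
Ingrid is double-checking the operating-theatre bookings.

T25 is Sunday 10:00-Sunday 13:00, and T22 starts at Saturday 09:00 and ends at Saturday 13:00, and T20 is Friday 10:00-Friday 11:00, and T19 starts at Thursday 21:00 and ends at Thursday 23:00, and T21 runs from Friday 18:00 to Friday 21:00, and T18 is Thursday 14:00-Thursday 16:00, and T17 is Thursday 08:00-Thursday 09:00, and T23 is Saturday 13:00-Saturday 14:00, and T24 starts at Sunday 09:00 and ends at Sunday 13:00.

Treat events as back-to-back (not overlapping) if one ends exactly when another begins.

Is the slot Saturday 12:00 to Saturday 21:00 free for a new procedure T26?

T17: ends Thursday 09:00 at or before T26 starts Saturday 12:00 → clear.
T18: ends Thursday 16:00 at or before T26 starts Saturday 12:00 → clear.
T19: ends Thursday 23:00 at or before T26 starts Saturday 12:00 → clear.
T20: ends Friday 11:00 at or before T26 starts Saturday 12:00 → clear.
T21: ends Friday 21:00 at or before T26 starts Saturday 12:00 → clear.
T22: starts Saturday 09:00 before T26 ends Saturday 21:00, and ends Saturday 13:00 after T26 starts Saturday 12:00 → overlap.
T23: starts Saturday 13:00 before T26 ends Saturday 21:00, and ends Saturday 14:00 after T26 starts Saturday 12:00 → overlap.
T24: starts Sunday 09:00 at or after T26 ends Saturday 21:00 → clear.
T25: starts Sunday 10:00 at or after T26 ends Saturday 21:00 → clear.
T26 overlaps T22, T23.

No — it overlaps T22, T23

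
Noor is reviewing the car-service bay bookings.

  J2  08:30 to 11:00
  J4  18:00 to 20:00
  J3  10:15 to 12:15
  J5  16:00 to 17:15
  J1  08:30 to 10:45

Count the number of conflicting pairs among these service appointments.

Sorted by start: J1, J2, J3, J5, J4.
J2 starts before J1 ends → J1 and J2 overlap.
J3 starts before J1 ends → J1 and J3 overlap.
J5 starts after J1 ends, so nothing later overlaps J1 either.
J3 starts before J2 ends → J2 and J3 overlap.
J5 starts after J2 ends, so nothing later overlaps J2 either.
J5 starts after J3 ends, so nothing later overlaps J3 either.
J4 starts after J5 ends.
Overlapping pairs: J1 & J2, J1 & J3, J2 & J3 — 3 in total.

3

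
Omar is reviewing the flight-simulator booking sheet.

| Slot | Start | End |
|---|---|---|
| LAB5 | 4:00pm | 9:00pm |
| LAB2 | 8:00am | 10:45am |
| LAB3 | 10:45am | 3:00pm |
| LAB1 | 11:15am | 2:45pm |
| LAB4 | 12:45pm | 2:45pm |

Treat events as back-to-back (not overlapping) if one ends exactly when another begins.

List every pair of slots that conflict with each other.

LAB1 & LAB3, LAB1 & LAB4, LAB3 & LAB4

Two intervals overlap when each starts before the other ends.
Sorted by start: LAB2, LAB3, LAB1, LAB4, LAB5.
LAB3 starts exactly when LAB2 ends (back-to-back, no overlap); LAB2 is clear from here.
LAB1 starts before LAB3 ends → LAB3 and LAB1 overlap.
LAB4 starts before LAB3 ends → LAB3 and LAB4 overlap.
LAB5 starts after LAB3 ends.
LAB4 starts before LAB1 ends → LAB1 and LAB4 overlap.
LAB5 starts after LAB1 ends.
LAB5 starts after LAB4 ends.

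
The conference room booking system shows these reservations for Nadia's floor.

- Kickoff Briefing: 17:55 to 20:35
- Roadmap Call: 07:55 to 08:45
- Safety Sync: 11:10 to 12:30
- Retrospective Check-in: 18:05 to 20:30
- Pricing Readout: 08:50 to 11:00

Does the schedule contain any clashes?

Sorted by start: Roadmap Call, Pricing Readout, Safety Sync, Kickoff Briefing, Retrospective Check-in.
Pricing Readout starts after Roadmap Call ends, so nothing later overlaps Roadmap Call either.
Safety Sync starts after Pricing Readout ends, so nothing later overlaps Pricing Readout either.
Kickoff Briefing starts after Safety Sync ends, so nothing later overlaps Safety Sync either.
Retrospective Check-in starts before Kickoff Briefing ends → Kickoff Briefing and Retrospective Check-in overlap.
That's a conflict, so the schedule is not conflict-free.

Yes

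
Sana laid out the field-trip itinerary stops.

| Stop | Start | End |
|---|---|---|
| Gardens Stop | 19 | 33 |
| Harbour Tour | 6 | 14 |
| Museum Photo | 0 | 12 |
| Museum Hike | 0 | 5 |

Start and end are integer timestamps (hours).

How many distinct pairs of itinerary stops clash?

2

Check each pair: they overlap iff neither finishes before the other starts.
Sorted by start: Museum Hike, Museum Photo, Harbour Tour, Gardens Stop.
Museum Photo starts before Museum Hike ends → Museum Hike and Museum Photo overlap.
Harbour Tour starts after Museum Hike ends — done with Museum Hike.
Harbour Tour starts before Museum Photo ends → Museum Photo and Harbour Tour overlap.
Gardens Stop starts after Museum Photo ends.
Gardens Stop starts after Harbour Tour ends.
Overlapping pairs: Harbour Tour & Museum Photo, Museum Hike & Museum Photo — 2 in total.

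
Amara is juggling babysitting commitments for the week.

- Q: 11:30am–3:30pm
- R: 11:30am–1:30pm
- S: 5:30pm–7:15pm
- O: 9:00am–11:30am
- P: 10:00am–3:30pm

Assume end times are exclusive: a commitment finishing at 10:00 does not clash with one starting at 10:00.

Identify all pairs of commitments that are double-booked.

Sorted by start: O, P, Q, R, S.
P starts before O ends → O and P overlap.
Q starts exactly when O ends (back-to-back, no overlap), so O has no further overlaps.
Q starts before P ends → P and Q overlap.
R starts before P ends → P and R overlap.
S starts after P ends.
R starts before Q ends → Q and R overlap.
S starts after Q ends.
S starts after R ends.

O & P, P & Q, P & R, Q & R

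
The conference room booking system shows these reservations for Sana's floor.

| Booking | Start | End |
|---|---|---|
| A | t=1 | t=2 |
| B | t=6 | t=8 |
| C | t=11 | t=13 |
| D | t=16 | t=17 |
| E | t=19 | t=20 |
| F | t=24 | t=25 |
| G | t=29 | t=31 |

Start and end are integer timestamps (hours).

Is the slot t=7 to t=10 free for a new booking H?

A: ends t=2 at or before H starts t=7 → clear.
B: starts t=6 before H ends t=10, and ends t=8 after H starts t=7 → overlap.
C: starts t=11 at or after H ends t=10 → clear.
D: starts t=16 at or after H ends t=10 → clear.
E: starts t=19 at or after H ends t=10 → clear.
F: starts t=24 at or after H ends t=10 → clear.
G: starts t=29 at or after H ends t=10 → clear.
H overlaps B.

No — it overlaps B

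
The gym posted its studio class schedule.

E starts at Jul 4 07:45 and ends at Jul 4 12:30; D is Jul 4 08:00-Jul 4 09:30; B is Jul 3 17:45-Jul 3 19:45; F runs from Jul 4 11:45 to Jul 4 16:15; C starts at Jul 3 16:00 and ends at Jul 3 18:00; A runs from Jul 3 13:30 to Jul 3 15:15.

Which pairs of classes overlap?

B & C, D & E, E & F

Sorted by start: A, C, B, E, D, F.
C starts after A ends — done with A.
B starts before C ends → C and B overlap.
E starts after C ends — done with C.
E starts after B ends — done with B.
D starts before E ends → E and D overlap.
F starts before E ends → E and F overlap.
F starts after D ends.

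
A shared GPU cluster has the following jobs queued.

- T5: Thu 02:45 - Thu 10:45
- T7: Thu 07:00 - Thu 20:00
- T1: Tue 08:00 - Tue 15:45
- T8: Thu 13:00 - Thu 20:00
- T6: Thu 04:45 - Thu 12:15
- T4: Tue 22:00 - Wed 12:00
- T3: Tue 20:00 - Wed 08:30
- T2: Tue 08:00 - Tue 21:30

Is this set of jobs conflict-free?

No

Sorted by start: T1, T2, T3, T4, T5, T6, T7, T8.
T2 starts before T1 ends → T1 and T2 overlap.
That's a conflict, so the schedule is not conflict-free.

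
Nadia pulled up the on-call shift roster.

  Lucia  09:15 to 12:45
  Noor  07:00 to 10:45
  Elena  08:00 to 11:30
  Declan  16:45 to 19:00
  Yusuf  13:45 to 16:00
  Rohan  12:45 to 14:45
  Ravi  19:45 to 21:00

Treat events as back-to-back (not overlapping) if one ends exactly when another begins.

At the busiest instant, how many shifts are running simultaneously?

Sweep the timeline, counting +1 at each start and −1 at each end (ends before starts at a tie):
07:00 start Noor → 1
08:00 start Elena → 2
09:15 start Lucia → 3
10:45 end Noor → 2
11:30 end Elena → 1
12:45 end Lucia → 0
12:45 start Rohan → 1
13:45 start Yusuf → 2
14:45 end Rohan → 1
16:00 end Yusuf → 0
16:45 start Declan → 1
19:00 end Declan → 0
19:45 start Ravi → 1
21:00 end Ravi → 0
Peak is 3, at 09:15 (Elena, Lucia, Noor).

3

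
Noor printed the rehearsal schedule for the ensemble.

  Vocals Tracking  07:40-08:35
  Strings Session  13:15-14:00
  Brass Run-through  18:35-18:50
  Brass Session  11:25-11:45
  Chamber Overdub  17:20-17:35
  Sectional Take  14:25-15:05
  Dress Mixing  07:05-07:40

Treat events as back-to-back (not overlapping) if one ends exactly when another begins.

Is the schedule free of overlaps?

Yes

Sorted by start: Dress Mixing, Vocals Tracking, Brass Session, Strings Session, Sectional Take, Chamber Overdub, Brass Run-through.
Vocals Tracking starts exactly when Dress Mixing ends (back-to-back, no overlap), so Dress Mixing has no further overlaps.
Brass Session starts after Vocals Tracking ends, so Vocals Tracking has no further overlaps.
Strings Session starts after Brass Session ends, so Brass Session has no further overlaps.
Sectional Take starts after Strings Session ends, so Strings Session has no further overlaps.
Chamber Overdub starts after Sectional Take ends, so Sectional Take has no further overlaps.
Brass Run-through starts after Chamber Overdub ends.
Every pair is clear; the schedule has no overlaps.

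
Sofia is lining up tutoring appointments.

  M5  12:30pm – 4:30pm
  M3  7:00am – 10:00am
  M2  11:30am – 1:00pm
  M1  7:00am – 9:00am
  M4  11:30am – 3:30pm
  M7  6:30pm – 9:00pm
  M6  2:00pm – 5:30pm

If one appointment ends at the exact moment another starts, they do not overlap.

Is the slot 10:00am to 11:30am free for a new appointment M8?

M1: ends 9:00am at or before M8 starts 10:00am → clear.
M3: ends 10:00am at or before M8 starts 10:00am → clear.
M2: starts 11:30am at or after M8 ends 11:30am → clear.
M4: starts 11:30am at or after M8 ends 11:30am → clear.
M5: starts 12:30pm at or after M8 ends 11:30am → clear.
M6: starts 2:00pm at or after M8 ends 11:30am → clear.
M7: starts 6:30pm at or after M8 ends 11:30am → clear.

Yes — the slot is free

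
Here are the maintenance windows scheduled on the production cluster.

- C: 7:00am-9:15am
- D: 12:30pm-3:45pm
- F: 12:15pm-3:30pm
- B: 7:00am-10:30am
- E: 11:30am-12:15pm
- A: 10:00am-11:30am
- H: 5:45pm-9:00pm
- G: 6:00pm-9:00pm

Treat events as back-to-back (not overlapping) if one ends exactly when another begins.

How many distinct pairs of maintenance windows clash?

Sorted by start: B, C, A, E, F, D, H, G.
C starts before B ends → B and C overlap.
A starts before B ends → B and A overlap.
E starts after B ends; B is clear from here.
A starts after C ends; C is clear from here.
E starts exactly when A ends (back-to-back, no overlap); A is clear from here.
F starts exactly when E ends (back-to-back, no overlap); E is clear from here.
D starts before F ends → F and D overlap.
H starts after F ends; F is clear from here.
H starts after D ends; D is clear from here.
G starts before H ends → H and G overlap.
Overlapping pairs: A & B, B & C, D & F, G & H — 4 in total.

4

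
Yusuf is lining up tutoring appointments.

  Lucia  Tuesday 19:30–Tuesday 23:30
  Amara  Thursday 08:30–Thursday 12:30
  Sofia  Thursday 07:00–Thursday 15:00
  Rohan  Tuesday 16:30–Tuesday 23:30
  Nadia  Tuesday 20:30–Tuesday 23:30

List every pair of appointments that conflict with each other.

Two intervals overlap when each starts before the other ends.
Sorted by start: Rohan, Lucia, Nadia, Sofia, Amara.
Lucia starts before Rohan ends → Rohan and Lucia overlap.
Nadia starts before Rohan ends → Rohan and Nadia overlap.
Sofia starts after Rohan ends; Rohan is clear from here.
Nadia starts before Lucia ends → Lucia and Nadia overlap.
Sofia starts after Lucia ends; Lucia is clear from here.
Sofia starts after Nadia ends; Nadia is clear from here.
Amara starts before Sofia ends → Sofia and Amara overlap.

Amara & Sofia, Lucia & Nadia, Lucia & Rohan, Nadia & Rohan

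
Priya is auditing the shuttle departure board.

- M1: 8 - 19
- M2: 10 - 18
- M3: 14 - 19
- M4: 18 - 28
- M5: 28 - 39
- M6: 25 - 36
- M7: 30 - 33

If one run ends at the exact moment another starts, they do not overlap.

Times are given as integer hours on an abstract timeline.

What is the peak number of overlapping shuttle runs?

Walk through starts and ends in time order (an end at T is processed before a start at T):
8 start M1 → 1
10 start M2 → 2
14 start M3 → 3
18 end M2 → 2
18 start M4 → 3
19 end M1 → 2
19 end M3 → 1
25 start M6 → 2
28 end M4 → 1
28 start M5 → 2
30 start M7 → 3
33 end M7 → 2
36 end M6 → 1
39 end M5 → 0
Peak is 3, at 14 (M1, M2, M3).

3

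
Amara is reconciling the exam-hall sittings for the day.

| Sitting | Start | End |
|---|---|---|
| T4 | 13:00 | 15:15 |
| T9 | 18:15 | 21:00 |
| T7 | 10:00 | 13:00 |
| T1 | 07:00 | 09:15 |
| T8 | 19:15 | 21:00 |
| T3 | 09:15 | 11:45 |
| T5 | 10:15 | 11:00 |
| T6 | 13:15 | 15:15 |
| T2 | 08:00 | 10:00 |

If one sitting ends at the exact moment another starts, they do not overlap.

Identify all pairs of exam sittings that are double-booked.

Sorted by start: T1, T2, T3, T7, T5, T4, T6, T9, T8.
T2 starts before T1 ends → T1 and T2 overlap.
T3 starts exactly when T1 ends (back-to-back, no overlap) — done with T1.
T3 starts before T2 ends → T2 and T3 overlap.
T7 starts exactly when T2 ends (back-to-back, no overlap) — done with T2.
T7 starts before T3 ends → T3 and T7 overlap.
T5 starts before T3 ends → T3 and T5 overlap.
T4 starts after T3 ends — done with T3.
T5 starts before T7 ends → T7 and T5 overlap.
T4 starts exactly when T7 ends (back-to-back, no overlap) — done with T7.
T4 starts after T5 ends — done with T5.
T6 starts before T4 ends → T4 and T6 overlap.
T9 starts after T4 ends — done with T4.
T9 starts after T6 ends — done with T6.
T8 starts before T9 ends → T9 and T8 overlap.

T1 & T2, T2 & T3, T3 & T5, T3 & T7, T4 & T6, T5 & T7, T8 & T9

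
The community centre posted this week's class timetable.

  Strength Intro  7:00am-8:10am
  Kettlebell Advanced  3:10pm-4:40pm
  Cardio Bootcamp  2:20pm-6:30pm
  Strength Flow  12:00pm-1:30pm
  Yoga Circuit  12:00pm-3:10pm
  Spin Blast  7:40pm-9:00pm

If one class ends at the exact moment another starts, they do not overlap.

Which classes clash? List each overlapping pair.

Check each pair: they overlap iff neither finishes before the other starts.
Sorted by start: Strength Intro, Strength Flow, Yoga Circuit, Cardio Bootcamp, Kettlebell Advanced, Spin Blast.
Strength Flow starts after Strength Intro ends — done with Strength Intro.
Yoga Circuit starts before Strength Flow ends → Strength Flow and Yoga Circuit overlap.
Cardio Bootcamp starts after Strength Flow ends — done with Strength Flow.
Cardio Bootcamp starts before Yoga Circuit ends → Yoga Circuit and Cardio Bootcamp overlap.
Kettlebell Advanced starts exactly when Yoga Circuit ends (back-to-back, no overlap) — done with Yoga Circuit.
Kettlebell Advanced starts before Cardio Bootcamp ends → Cardio Bootcamp and Kettlebell Advanced overlap.
Spin Blast starts after Cardio Bootcamp ends.
Spin Blast starts after Kettlebell Advanced ends.

Cardio Bootcamp & Kettlebell Advanced, Cardio Bootcamp & Yoga Circuit, Strength Flow & Yoga Circuit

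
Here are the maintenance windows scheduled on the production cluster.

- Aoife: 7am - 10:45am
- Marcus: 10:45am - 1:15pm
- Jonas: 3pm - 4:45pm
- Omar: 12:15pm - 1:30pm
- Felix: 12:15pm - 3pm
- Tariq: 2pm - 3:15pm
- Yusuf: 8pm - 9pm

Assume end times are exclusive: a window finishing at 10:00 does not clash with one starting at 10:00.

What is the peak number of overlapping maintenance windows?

3

Walk through starts and ends in time order (an end at T is processed before a start at T):
7am start Aoife → 1
10:45am end Aoife → 0
10:45am start Marcus → 1
12:15pm start Felix → 2
12:15pm start Omar → 3
1:15pm end Marcus → 2
1:30pm end Omar → 1
2pm start Tariq → 2
3pm end Felix → 1
3pm start Jonas → 2
3:15pm end Tariq → 1
4:45pm end Jonas → 0
8pm start Yusuf → 1
9pm end Yusuf → 0
Peak is 3, at 12:15pm (Felix, Marcus, Omar).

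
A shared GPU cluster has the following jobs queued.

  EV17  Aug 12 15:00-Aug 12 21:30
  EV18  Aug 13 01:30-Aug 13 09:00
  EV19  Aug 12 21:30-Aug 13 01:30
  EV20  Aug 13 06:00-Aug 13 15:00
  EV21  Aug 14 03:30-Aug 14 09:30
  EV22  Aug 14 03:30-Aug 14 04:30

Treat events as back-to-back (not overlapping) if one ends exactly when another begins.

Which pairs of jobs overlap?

EV18 & EV20, EV21 & EV22

Two intervals overlap when each starts before the other ends.
Sorted by start: EV17, EV19, EV18, EV20, EV21, EV22.
EV19 starts exactly when EV17 ends (back-to-back, no overlap), so nothing later overlaps EV17 either.
EV18 starts exactly when EV19 ends (back-to-back, no overlap), so nothing later overlaps EV19 either.
EV20 starts before EV18 ends → EV18 and EV20 overlap.
EV21 starts after EV18 ends, so nothing later overlaps EV18 either.
EV21 starts after EV20 ends, so nothing later overlaps EV20 either.
EV22 starts before EV21 ends → EV21 and EV22 overlap.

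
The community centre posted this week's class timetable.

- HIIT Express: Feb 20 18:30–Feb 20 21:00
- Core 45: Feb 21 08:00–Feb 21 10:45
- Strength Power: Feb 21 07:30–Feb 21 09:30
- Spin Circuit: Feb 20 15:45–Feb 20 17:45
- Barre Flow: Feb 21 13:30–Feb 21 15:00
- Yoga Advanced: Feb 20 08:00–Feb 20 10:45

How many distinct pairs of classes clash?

1

Sorted by start: Yoga Advanced, Spin Circuit, HIIT Express, Strength Power, Core 45, Barre Flow.
Spin Circuit starts after Yoga Advanced ends — done with Yoga Advanced.
HIIT Express starts after Spin Circuit ends — done with Spin Circuit.
Strength Power starts after HIIT Express ends — done with HIIT Express.
Core 45 starts before Strength Power ends → Strength Power and Core 45 overlap.
Barre Flow starts after Strength Power ends.
Barre Flow starts after Core 45 ends.
Overlapping pairs: Core 45 & Strength Power — 1 in total.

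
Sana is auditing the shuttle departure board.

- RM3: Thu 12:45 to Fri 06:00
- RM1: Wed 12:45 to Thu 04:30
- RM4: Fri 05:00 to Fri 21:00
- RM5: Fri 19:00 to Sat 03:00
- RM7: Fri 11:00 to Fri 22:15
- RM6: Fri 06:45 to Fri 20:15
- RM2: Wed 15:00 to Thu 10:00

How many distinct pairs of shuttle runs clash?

8

Sorted by start: RM1, RM2, RM3, RM4, RM6, RM7, RM5.
RM2 starts before RM1 ends → RM1 and RM2 overlap.
RM3 starts after RM1 ends, so nothing later overlaps RM1 either.
RM3 starts after RM2 ends, so nothing later overlaps RM2 either.
RM4 starts before RM3 ends → RM3 and RM4 overlap.
RM6 starts after RM3 ends, so nothing later overlaps RM3 either.
RM6 starts before RM4 ends → RM4 and RM6 overlap.
RM7 starts before RM4 ends → RM4 and RM7 overlap.
RM5 starts before RM4 ends → RM4 and RM5 overlap.
RM7 starts before RM6 ends → RM6 and RM7 overlap.
RM5 starts before RM6 ends → RM6 and RM5 overlap.
RM5 starts before RM7 ends → RM7 and RM5 overlap.
Overlapping pairs: RM1 & RM2, RM3 & RM4, RM4 & RM5, RM4 & RM6, RM4 & RM7, RM5 & RM6, RM5 & RM7, RM6 & RM7 — 8 in total.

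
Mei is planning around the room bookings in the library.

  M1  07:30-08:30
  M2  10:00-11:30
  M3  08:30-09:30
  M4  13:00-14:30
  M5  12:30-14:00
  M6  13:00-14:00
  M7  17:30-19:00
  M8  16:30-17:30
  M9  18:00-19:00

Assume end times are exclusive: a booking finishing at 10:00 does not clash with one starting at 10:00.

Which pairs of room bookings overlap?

Sorted by start: M1, M3, M2, M5, M4, M6, M8, M7, M9.
M3 starts exactly when M1 ends (back-to-back, no overlap), so nothing later overlaps M1 either.
M2 starts after M3 ends, so nothing later overlaps M3 either.
M5 starts after M2 ends, so nothing later overlaps M2 either.
M4 starts before M5 ends → M5 and M4 overlap.
M6 starts before M5 ends → M5 and M6 overlap.
M8 starts after M5 ends, so nothing later overlaps M5 either.
M6 starts before M4 ends → M4 and M6 overlap.
M8 starts after M4 ends, so nothing later overlaps M4 either.
M8 starts after M6 ends, so nothing later overlaps M6 either.
M7 starts exactly when M8 ends (back-to-back, no overlap), so nothing later overlaps M8 either.
M9 starts before M7 ends → M7 and M9 overlap.

M4 & M5, M4 & M6, M5 & M6, M7 & M9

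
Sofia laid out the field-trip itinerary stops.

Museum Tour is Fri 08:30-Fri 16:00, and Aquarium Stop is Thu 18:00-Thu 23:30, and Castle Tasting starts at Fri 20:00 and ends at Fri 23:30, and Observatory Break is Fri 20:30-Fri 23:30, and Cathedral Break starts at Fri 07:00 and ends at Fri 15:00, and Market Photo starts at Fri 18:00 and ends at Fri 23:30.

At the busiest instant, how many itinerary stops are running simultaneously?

3

Sweep the timeline, counting +1 at each start and −1 at each end (ends before starts at a tie):
Thu 18:00 start Aquarium Stop → 1
Thu 23:30 end Aquarium Stop → 0
Fri 07:00 start Cathedral Break → 1
Fri 08:30 start Museum Tour → 2
Fri 15:00 end Cathedral Break → 1
Fri 16:00 end Museum Tour → 0
Fri 18:00 start Market Photo → 1
Fri 20:00 start Castle Tasting → 2
Fri 20:30 start Observatory Break → 3
Fri 23:30 end Castle Tasting → 2
Fri 23:30 end Market Photo → 1
Fri 23:30 end Observatory Break → 0
Peak is 3, at Fri 20:30 (Castle Tasting, Market Photo, Observatory Break).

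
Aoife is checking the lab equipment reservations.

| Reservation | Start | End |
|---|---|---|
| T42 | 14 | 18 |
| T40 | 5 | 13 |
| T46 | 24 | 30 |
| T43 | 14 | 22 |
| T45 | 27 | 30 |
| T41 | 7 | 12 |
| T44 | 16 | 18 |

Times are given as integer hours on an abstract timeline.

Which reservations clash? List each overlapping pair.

Check each pair: they overlap iff neither finishes before the other starts.
Sorted by start: T40, T41, T42, T43, T44, T46, T45.
T41 starts before T40 ends → T40 and T41 overlap.
T42 starts after T40 ends; T40 is clear from here.
T42 starts after T41 ends; T41 is clear from here.
T43 starts before T42 ends → T42 and T43 overlap.
T44 starts before T42 ends → T42 and T44 overlap.
T46 starts after T42 ends; T42 is clear from here.
T44 starts before T43 ends → T43 and T44 overlap.
T46 starts after T43 ends; T43 is clear from here.
T46 starts after T44 ends; T44 is clear from here.
T45 starts before T46 ends → T46 and T45 overlap.

T40 & T41, T42 & T43, T42 & T44, T43 & T44, T45 & T46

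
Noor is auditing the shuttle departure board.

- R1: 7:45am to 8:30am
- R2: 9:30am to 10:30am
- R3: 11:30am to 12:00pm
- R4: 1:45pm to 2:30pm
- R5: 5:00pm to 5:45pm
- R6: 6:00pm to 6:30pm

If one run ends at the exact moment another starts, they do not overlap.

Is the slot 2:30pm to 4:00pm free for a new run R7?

R1: ends 8:30am at or before R7 starts 2:30pm → clear.
R2: ends 10:30am at or before R7 starts 2:30pm → clear.
R3: ends 12:00pm at or before R7 starts 2:30pm → clear.
R4: ends 2:30pm at or before R7 starts 2:30pm → clear.
R5: starts 5:00pm at or after R7 ends 4:00pm → clear.
R6: starts 6:00pm at or after R7 ends 4:00pm → clear.

Yes — the slot is free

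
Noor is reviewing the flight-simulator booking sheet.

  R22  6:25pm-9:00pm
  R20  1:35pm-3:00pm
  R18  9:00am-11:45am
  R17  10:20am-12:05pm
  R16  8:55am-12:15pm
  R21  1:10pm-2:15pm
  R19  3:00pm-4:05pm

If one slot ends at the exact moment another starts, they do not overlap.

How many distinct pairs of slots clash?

Check each pair: they overlap iff neither finishes before the other starts.
Sorted by start: R16, R18, R17, R21, R20, R19, R22.
R18 starts before R16 ends → R16 and R18 overlap.
R17 starts before R16 ends → R16 and R17 overlap.
R21 starts after R16 ends; R16 is clear from here.
R17 starts before R18 ends → R18 and R17 overlap.
R21 starts after R18 ends; R18 is clear from here.
R21 starts after R17 ends; R17 is clear from here.
R20 starts before R21 ends → R21 and R20 overlap.
R19 starts after R21 ends; R21 is clear from here.
R19 starts exactly when R20 ends (back-to-back, no overlap); R20 is clear from here.
R22 starts after R19 ends.
Overlapping pairs: R16 & R17, R16 & R18, R17 & R18, R20 & R21 — 4 in total.

4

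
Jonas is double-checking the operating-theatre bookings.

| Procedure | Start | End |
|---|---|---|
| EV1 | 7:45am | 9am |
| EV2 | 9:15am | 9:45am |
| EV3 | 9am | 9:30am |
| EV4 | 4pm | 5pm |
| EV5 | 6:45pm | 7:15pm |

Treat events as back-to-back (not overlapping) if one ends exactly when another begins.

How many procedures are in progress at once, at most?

Sweep the timeline, counting +1 at each start and −1 at each end (ends before starts at a tie):
7:45am start EV1 → 1
9am end EV1 → 0
9am start EV3 → 1
9:15am start EV2 → 2
9:30am end EV3 → 1
9:45am end EV2 → 0
4pm start EV4 → 1
5pm end EV4 → 0
6:45pm start EV5 → 1
7:15pm end EV5 → 0
Peak is 2, at 9:15am (EV2, EV3).

2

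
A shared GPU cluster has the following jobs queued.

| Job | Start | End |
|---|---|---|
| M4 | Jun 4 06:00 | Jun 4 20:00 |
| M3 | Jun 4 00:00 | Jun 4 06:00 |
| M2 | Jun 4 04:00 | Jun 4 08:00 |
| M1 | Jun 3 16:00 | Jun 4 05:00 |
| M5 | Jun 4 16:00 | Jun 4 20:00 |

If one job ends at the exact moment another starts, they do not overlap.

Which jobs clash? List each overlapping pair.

M1 & M2, M1 & M3, M2 & M3, M2 & M4, M4 & M5

Check each pair: they overlap iff neither finishes before the other starts.
Sorted by start: M1, M3, M2, M4, M5.
M3 starts before M1 ends → M1 and M3 overlap.
M2 starts before M1 ends → M1 and M2 overlap.
M4 starts after M1 ends, so nothing later overlaps M1 either.
M2 starts before M3 ends → M3 and M2 overlap.
M4 starts exactly when M3 ends (back-to-back, no overlap), so nothing later overlaps M3 either.
M4 starts before M2 ends → M2 and M4 overlap.
M5 starts after M2 ends.
M5 starts before M4 ends → M4 and M5 overlap.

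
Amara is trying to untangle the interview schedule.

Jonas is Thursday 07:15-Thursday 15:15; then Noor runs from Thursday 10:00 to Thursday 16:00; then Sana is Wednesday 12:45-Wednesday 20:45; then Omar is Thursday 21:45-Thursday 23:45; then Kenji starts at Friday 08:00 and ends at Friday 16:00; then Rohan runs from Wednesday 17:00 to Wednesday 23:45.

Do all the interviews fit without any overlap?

Sorted by start: Sana, Rohan, Jonas, Noor, Omar, Kenji.
Rohan starts before Sana ends → Sana and Rohan overlap.
That's a conflict, so the schedule is not conflict-free.

No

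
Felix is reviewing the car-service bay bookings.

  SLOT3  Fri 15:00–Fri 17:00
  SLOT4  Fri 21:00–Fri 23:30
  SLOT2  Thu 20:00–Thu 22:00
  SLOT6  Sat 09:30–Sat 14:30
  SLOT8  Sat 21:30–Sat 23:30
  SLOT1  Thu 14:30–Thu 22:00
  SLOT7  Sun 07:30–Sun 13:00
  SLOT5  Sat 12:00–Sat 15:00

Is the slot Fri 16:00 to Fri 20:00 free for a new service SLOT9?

SLOT1: ends Thu 22:00 at or before SLOT9 starts Fri 16:00 → clear.
SLOT2: ends Thu 22:00 at or before SLOT9 starts Fri 16:00 → clear.
SLOT3: starts Fri 15:00 before SLOT9 ends Fri 20:00, and ends Fri 17:00 after SLOT9 starts Fri 16:00 → overlap.
SLOT4: starts Fri 21:00 at or after SLOT9 ends Fri 20:00 → clear.
SLOT6: starts Sat 09:30 at or after SLOT9 ends Fri 20:00 → clear.
SLOT5: starts Sat 12:00 at or after SLOT9 ends Fri 20:00 → clear.
SLOT8: starts Sat 21:30 at or after SLOT9 ends Fri 20:00 → clear.
SLOT7: starts Sun 07:30 at or after SLOT9 ends Fri 20:00 → clear.
SLOT9 overlaps SLOT3.

No — it overlaps SLOT3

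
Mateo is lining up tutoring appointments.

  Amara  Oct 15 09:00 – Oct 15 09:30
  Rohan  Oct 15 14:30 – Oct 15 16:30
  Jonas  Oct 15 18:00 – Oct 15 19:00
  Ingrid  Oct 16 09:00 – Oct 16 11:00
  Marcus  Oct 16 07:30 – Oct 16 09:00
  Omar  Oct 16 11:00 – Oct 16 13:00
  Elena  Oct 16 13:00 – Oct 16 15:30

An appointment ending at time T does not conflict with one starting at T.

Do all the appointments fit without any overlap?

Yes

Check each pair: they overlap iff neither finishes before the other starts.
Sorted by start: Amara, Rohan, Jonas, Marcus, Ingrid, Omar, Elena.
Rohan starts after Amara ends — done with Amara.
Jonas starts after Rohan ends — done with Rohan.
Marcus starts after Jonas ends — done with Jonas.
Ingrid starts exactly when Marcus ends (back-to-back, no overlap) — done with Marcus.
Omar starts exactly when Ingrid ends (back-to-back, no overlap) — done with Ingrid.
Elena starts exactly when Omar ends (back-to-back, no overlap).
Every pair is clear; the schedule has no overlaps.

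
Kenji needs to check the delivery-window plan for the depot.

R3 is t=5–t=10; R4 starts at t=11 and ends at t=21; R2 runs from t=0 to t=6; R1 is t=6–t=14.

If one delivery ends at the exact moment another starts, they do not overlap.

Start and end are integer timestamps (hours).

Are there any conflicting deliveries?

Yes

Sorted by start: R2, R3, R1, R4.
R3 starts before R2 ends → R2 and R3 overlap.
That's a conflict, so the schedule is not conflict-free.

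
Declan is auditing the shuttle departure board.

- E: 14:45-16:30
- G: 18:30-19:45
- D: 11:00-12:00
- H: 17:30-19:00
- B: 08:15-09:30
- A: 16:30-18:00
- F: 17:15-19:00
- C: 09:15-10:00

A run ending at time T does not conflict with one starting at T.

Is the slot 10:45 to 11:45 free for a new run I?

B: ends 09:30 at or before I starts 10:45 → clear.
C: ends 10:00 at or before I starts 10:45 → clear.
D: starts 11:00 before I ends 11:45, and ends 12:00 after I starts 10:45 → overlap.
E: starts 14:45 at or after I ends 11:45 → clear.
A: starts 16:30 at or after I ends 11:45 → clear.
F: starts 17:15 at or after I ends 11:45 → clear.
H: starts 17:30 at or after I ends 11:45 → clear.
G: starts 18:30 at or after I ends 11:45 → clear.
I overlaps D.

No — it overlaps D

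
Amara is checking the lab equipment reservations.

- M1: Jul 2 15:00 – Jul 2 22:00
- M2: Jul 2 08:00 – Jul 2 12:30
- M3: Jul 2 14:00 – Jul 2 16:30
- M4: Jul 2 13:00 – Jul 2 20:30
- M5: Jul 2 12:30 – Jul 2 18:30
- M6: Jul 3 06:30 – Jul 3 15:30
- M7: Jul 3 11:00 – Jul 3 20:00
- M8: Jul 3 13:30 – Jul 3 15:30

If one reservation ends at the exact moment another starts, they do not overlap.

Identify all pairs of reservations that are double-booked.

Check each pair: they overlap iff neither finishes before the other starts.
Sorted by start: M2, M5, M4, M3, M1, M6, M7, M8.
M5 starts exactly when M2 ends (back-to-back, no overlap), so M2 has no further overlaps.
M4 starts before M5 ends → M5 and M4 overlap.
M3 starts before M5 ends → M5 and M3 overlap.
M1 starts before M5 ends → M5 and M1 overlap.
M6 starts after M5 ends, so M5 has no further overlaps.
M3 starts before M4 ends → M4 and M3 overlap.
M1 starts before M4 ends → M4 and M1 overlap.
M6 starts after M4 ends, so M4 has no further overlaps.
M1 starts before M3 ends → M3 and M1 overlap.
M6 starts after M3 ends, so M3 has no further overlaps.
M6 starts after M1 ends, so M1 has no further overlaps.
M7 starts before M6 ends → M6 and M7 overlap.
M8 starts before M6 ends → M6 and M8 overlap.
M8 starts before M7 ends → M7 and M8 overlap.

M1 & M3, M1 & M4, M1 & M5, M3 & M4, M3 & M5, M4 & M5, M6 & M7, M6 & M8, M7 & M8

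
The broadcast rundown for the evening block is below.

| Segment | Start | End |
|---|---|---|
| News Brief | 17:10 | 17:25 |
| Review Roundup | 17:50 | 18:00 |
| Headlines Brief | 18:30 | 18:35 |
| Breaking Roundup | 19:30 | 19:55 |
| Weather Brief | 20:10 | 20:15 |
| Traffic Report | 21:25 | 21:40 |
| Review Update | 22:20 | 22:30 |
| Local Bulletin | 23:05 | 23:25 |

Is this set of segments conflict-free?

Yes

Sorted by start: News Brief, Review Roundup, Headlines Brief, Breaking Roundup, Weather Brief, Traffic Report, Review Update, Local Bulletin.
Review Roundup starts after News Brief ends, so nothing later overlaps News Brief either.
Headlines Brief starts after Review Roundup ends, so nothing later overlaps Review Roundup either.
Breaking Roundup starts after Headlines Brief ends, so nothing later overlaps Headlines Brief either.
Weather Brief starts after Breaking Roundup ends, so nothing later overlaps Breaking Roundup either.
Traffic Report starts after Weather Brief ends, so nothing later overlaps Weather Brief either.
Review Update starts after Traffic Report ends, so nothing later overlaps Traffic Report either.
Local Bulletin starts after Review Update ends.
Every pair is clear; the schedule has no overlaps.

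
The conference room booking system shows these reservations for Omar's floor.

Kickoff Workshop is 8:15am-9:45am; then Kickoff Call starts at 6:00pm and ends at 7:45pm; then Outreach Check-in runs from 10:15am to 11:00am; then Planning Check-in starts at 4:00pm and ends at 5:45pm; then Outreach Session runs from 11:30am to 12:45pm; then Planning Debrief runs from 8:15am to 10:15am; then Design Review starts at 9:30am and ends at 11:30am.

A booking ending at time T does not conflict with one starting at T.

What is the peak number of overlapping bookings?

3

Sort all start/end points and keep a running count:
8:15am start Kickoff Workshop → 1
8:15am start Planning Debrief → 2
9:30am start Design Review → 3
9:45am end Kickoff Workshop → 2
10:15am end Planning Debrief → 1
10:15am start Outreach Check-in → 2
11:00am end Outreach Check-in → 1
11:30am end Design Review → 0
11:30am start Outreach Session → 1
12:45pm end Outreach Session → 0
4:00pm start Planning Check-in → 1
5:45pm end Planning Check-in → 0
6:00pm start Kickoff Call → 1
7:45pm end Kickoff Call → 0
Peak is 3, at 9:30am (Design Review, Kickoff Workshop, Planning Debrief).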